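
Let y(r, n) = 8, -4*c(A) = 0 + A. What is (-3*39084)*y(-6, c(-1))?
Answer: -938016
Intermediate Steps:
c(A) = -A/4 (c(A) = -(0 + A)/4 = -A/4)
(-3*39084)*y(-6, c(-1)) = -3*39084*8 = -117252*8 = -938016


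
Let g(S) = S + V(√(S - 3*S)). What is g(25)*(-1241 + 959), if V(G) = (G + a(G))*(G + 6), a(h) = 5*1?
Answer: -1410 - 15510*I*√2 ≈ -1410.0 - 21934.0*I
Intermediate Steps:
a(h) = 5
V(G) = (5 + G)*(6 + G) (V(G) = (G + 5)*(G + 6) = (5 + G)*(6 + G))
g(S) = 30 - S + 11*√2*√(-S) (g(S) = S + (30 + (√(S - 3*S))² + 11*√(S - 3*S)) = S + (30 + (√(-2*S))² + 11*√(-2*S)) = S + (30 + (√2*√(-S))² + 11*(√2*√(-S))) = S + (30 - 2*S + 11*√2*√(-S)) = 30 - S + 11*√2*√(-S))
g(25)*(-1241 + 959) = (30 - 1*25 + 11*√2*√(-1*25))*(-1241 + 959) = (30 - 25 + 11*√2*√(-25))*(-282) = (30 - 25 + 11*√2*(5*I))*(-282) = (30 - 25 + 55*I*√2)*(-282) = (5 + 55*I*√2)*(-282) = -1410 - 15510*I*√2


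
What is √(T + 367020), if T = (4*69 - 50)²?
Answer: 4*√26131 ≈ 646.60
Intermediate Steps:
T = 51076 (T = (276 - 50)² = 226² = 51076)
√(T + 367020) = √(51076 + 367020) = √418096 = 4*√26131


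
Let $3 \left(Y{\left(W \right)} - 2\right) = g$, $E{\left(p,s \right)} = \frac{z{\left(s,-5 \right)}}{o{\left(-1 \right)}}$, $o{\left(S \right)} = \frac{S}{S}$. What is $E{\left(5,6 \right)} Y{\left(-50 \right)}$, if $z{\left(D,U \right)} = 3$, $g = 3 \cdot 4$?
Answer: $18$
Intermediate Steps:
$g = 12$
$o{\left(S \right)} = 1$
$E{\left(p,s \right)} = 3$ ($E{\left(p,s \right)} = \frac{3}{1} = 3 \cdot 1 = 3$)
$Y{\left(W \right)} = 6$ ($Y{\left(W \right)} = 2 + \frac{1}{3} \cdot 12 = 2 + 4 = 6$)
$E{\left(5,6 \right)} Y{\left(-50 \right)} = 3 \cdot 6 = 18$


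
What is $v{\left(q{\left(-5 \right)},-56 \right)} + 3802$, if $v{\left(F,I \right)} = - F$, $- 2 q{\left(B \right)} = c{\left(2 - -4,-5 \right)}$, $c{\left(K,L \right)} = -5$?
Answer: $\frac{7599}{2} \approx 3799.5$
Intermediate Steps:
$q{\left(B \right)} = \frac{5}{2}$ ($q{\left(B \right)} = \left(- \frac{1}{2}\right) \left(-5\right) = \frac{5}{2}$)
$v{\left(q{\left(-5 \right)},-56 \right)} + 3802 = \left(-1\right) \frac{5}{2} + 3802 = - \frac{5}{2} + 3802 = \frac{7599}{2}$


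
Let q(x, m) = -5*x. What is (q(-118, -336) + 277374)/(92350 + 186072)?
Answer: 138982/139211 ≈ 0.99835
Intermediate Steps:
(q(-118, -336) + 277374)/(92350 + 186072) = (-5*(-118) + 277374)/(92350 + 186072) = (590 + 277374)/278422 = 277964*(1/278422) = 138982/139211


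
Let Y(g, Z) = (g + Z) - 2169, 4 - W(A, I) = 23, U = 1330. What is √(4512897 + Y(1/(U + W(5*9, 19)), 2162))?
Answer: √7756398815001/1311 ≈ 2124.4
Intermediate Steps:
W(A, I) = -19 (W(A, I) = 4 - 1*23 = 4 - 23 = -19)
Y(g, Z) = -2169 + Z + g (Y(g, Z) = (Z + g) - 2169 = -2169 + Z + g)
√(4512897 + Y(1/(U + W(5*9, 19)), 2162)) = √(4512897 + (-2169 + 2162 + 1/(1330 - 19))) = √(4512897 + (-2169 + 2162 + 1/1311)) = √(4512897 - 9176/1311) = √(5916398791/1311) = √7756398815001/1311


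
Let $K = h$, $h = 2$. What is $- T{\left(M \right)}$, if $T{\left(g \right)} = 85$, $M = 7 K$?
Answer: $-85$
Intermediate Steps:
$K = 2$
$M = 14$ ($M = 7 \cdot 2 = 14$)
$- T{\left(M \right)} = \left(-1\right) 85 = -85$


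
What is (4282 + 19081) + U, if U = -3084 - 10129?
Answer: 10150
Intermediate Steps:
U = -13213
(4282 + 19081) + U = (4282 + 19081) - 13213 = 23363 - 13213 = 10150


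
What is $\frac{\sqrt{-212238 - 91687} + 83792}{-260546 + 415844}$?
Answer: $\frac{41896}{77649} + \frac{5 i \sqrt{12157}}{155298} \approx 0.53956 + 0.0035499 i$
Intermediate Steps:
$\frac{\sqrt{-212238 - 91687} + 83792}{-260546 + 415844} = \frac{\sqrt{-303925} + 83792}{155298} = \left(5 i \sqrt{12157} + 83792\right) \frac{1}{155298} = \left(83792 + 5 i \sqrt{12157}\right) \frac{1}{155298} = \frac{41896}{77649} + \frac{5 i \sqrt{12157}}{155298}$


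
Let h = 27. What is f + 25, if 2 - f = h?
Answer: 0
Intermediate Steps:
f = -25 (f = 2 - 1*27 = 2 - 27 = -25)
f + 25 = -25 + 25 = 0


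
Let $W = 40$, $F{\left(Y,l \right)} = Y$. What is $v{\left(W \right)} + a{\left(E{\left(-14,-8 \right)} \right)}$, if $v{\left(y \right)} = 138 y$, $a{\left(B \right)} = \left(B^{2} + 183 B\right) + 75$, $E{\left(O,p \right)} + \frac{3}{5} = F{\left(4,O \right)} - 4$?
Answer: $\frac{137139}{25} \approx 5485.6$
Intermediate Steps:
$E{\left(O,p \right)} = - \frac{3}{5}$ ($E{\left(O,p \right)} = - \frac{3}{5} + \left(4 - 4\right) = - \frac{3}{5} + 0 = - \frac{3}{5}$)
$a{\left(B \right)} = 75 + B^{2} + 183 B$
$v{\left(W \right)} + a{\left(E{\left(-14,-8 \right)} \right)} = 138 \cdot 40 + \left(75 + \left(- \frac{3}{5}\right)^{2} + 183 \left(- \frac{3}{5}\right)\right) = 5520 + \left(75 + \frac{9}{25} - \frac{549}{5}\right) = 5520 - \frac{861}{25} = \frac{137139}{25}$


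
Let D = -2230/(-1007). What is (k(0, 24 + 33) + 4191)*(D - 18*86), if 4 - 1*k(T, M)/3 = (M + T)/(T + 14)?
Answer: -861581421/133 ≈ -6.4781e+6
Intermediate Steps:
D = 2230/1007 (D = -2230*(-1/1007) = 2230/1007 ≈ 2.2145)
k(T, M) = 12 - 3*(M + T)/(14 + T) (k(T, M) = 12 - 3*(M + T)/(T + 14) = 12 - 3*(M + T)/(14 + T))
(k(0, 24 + 33) + 4191)*(D - 18*86) = (3*(56 - (24 + 33) + 3*0)/(14 + 0) + 4191)*(2230/1007 - 18*86) = (3*(56 - 1*57 + 0)/14 + 4191)*(2230/1007 - 3*516) = (3*(1/14)*(56 - 57 + 0) + 4191)*(2230/1007 - 1548) = (3*(1/14)*(-1) + 4191)*(-1556606/1007) = (-3/14 + 4191)*(-1556606/1007) = (58671/14)*(-1556606/1007) = -861581421/133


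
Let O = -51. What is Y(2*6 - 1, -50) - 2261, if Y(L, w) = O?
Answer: -2312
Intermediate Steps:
Y(L, w) = -51
Y(2*6 - 1, -50) - 2261 = -51 - 2261 = -2312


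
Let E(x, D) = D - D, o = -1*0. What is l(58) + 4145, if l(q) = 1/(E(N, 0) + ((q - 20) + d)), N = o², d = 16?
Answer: 223831/54 ≈ 4145.0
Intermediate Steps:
o = 0
N = 0 (N = 0² = 0)
E(x, D) = 0
l(q) = 1/(-4 + q) (l(q) = 1/(0 + ((q - 20) + 16)) = 1/(0 + ((-20 + q) + 16)) = 1/(0 + (-4 + q)) = 1/(-4 + q))
l(58) + 4145 = 1/(-4 + 58) + 4145 = 1/54 + 4145 = 223831/54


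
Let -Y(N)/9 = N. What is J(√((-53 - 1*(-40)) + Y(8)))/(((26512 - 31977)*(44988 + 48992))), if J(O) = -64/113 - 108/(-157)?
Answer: -539/2277947504675 ≈ -2.3662e-10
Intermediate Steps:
Y(N) = -9*N
J(O) = 2156/17741 (J(O) = -64*1/113 - 108*(-1/157) = -64/113 + 108/157 = 2156/17741)
J(√((-53 - 1*(-40)) + Y(8)))/(((26512 - 31977)*(44988 + 48992))) = 2156/(17741*(((26512 - 31977)*(44988 + 48992)))) = 2156/(17741*((-5465*93980))) = (2156/17741)/(-513600700) = (2156/17741)*(-1/513600700) = -539/2277947504675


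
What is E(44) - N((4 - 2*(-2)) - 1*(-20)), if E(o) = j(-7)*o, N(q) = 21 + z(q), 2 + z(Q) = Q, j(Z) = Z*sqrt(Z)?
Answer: -47 - 308*I*sqrt(7) ≈ -47.0 - 814.89*I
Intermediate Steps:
j(Z) = Z**(3/2)
z(Q) = -2 + Q
N(q) = 19 + q (N(q) = 21 + (-2 + q) = 19 + q)
E(o) = -7*I*o*sqrt(7) (E(o) = (-7)**(3/2)*o = (-7*I*sqrt(7))*o = -7*I*o*sqrt(7))
E(44) - N((4 - 2*(-2)) - 1*(-20)) = -7*I*44*sqrt(7) - (19 + ((4 - 2*(-2)) - 1*(-20))) = -308*I*sqrt(7) - (19 + ((4 + 4) + 20)) = -308*I*sqrt(7) - (19 + (8 + 20)) = -308*I*sqrt(7) - (19 + 28) = -308*I*sqrt(7) - 1*47 = -308*I*sqrt(7) - 47 = -47 - 308*I*sqrt(7)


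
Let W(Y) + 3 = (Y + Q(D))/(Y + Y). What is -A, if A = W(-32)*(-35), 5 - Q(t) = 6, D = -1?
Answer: -5565/64 ≈ -86.953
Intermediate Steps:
Q(t) = -1 (Q(t) = 5 - 1*6 = 5 - 6 = -1)
W(Y) = -3 + (-1 + Y)/(2*Y) (W(Y) = -3 + (Y - 1)/(Y + Y) = -3 + (-1 + Y)/((2*Y)) = -3 + (-1 + Y)*(1/(2*Y)) = -3 + (-1 + Y)/(2*Y))
A = 5565/64 (A = ((½)*(-1 - 5*(-32))/(-32))*(-35) = ((½)*(-1/32)*(-1 + 160))*(-35) = ((½)*(-1/32)*159)*(-35) = -159/64*(-35) = 5565/64 ≈ 86.953)
-A = -1*5565/64 = -5565/64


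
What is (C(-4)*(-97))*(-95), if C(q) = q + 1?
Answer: -27645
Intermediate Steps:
C(q) = 1 + q
(C(-4)*(-97))*(-95) = ((1 - 4)*(-97))*(-95) = -3*(-97)*(-95) = 291*(-95) = -27645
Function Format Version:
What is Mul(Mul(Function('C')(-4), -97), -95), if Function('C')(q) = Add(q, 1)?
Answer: -27645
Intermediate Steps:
Function('C')(q) = Add(1, q)
Mul(Mul(Function('C')(-4), -97), -95) = Mul(Mul(Add(1, -4), -97), -95) = Mul(Mul(-3, -97), -95) = Mul(291, -95) = -27645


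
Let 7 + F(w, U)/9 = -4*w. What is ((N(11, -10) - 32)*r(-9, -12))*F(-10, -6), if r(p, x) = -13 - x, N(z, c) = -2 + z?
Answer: 6831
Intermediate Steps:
F(w, U) = -63 - 36*w (F(w, U) = -63 + 9*(-4*w) = -63 - 36*w)
((N(11, -10) - 32)*r(-9, -12))*F(-10, -6) = (((-2 + 11) - 32)*(-13 - 1*(-12)))*(-63 - 36*(-10)) = ((9 - 32)*(-13 + 12))*(-63 + 360) = -23*(-1)*297 = 23*297 = 6831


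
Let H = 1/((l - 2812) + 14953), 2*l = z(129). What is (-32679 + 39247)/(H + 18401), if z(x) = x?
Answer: 160331448/449186813 ≈ 0.35694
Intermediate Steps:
l = 129/2 (l = (1/2)*129 = 129/2 ≈ 64.500)
H = 2/24411 (H = 1/((129/2 - 2812) + 14953) = 1/(-5495/2 + 14953) = 1/(24411/2) = 2/24411 ≈ 8.1930e-5)
(-32679 + 39247)/(H + 18401) = (-32679 + 39247)/(2/24411 + 18401) = 6568/(449186813/24411) = 6568*(24411/449186813) = 160331448/449186813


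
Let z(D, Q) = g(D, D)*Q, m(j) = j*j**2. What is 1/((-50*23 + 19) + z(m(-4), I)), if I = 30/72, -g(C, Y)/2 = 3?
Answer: -2/2267 ≈ -0.00088222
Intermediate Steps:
m(j) = j**3
g(C, Y) = -6 (g(C, Y) = -2*3 = -6)
I = 5/12 (I = 30*(1/72) = 5/12 ≈ 0.41667)
z(D, Q) = -6*Q
1/((-50*23 + 19) + z(m(-4), I)) = 1/((-50*23 + 19) - 6*5/12) = 1/((-1150 + 19) - 5/2) = 1/(-1131 - 5/2) = 1/(-2267/2) = -2/2267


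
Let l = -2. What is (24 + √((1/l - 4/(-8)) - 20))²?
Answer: 556 + 96*I*√5 ≈ 556.0 + 214.66*I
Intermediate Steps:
(24 + √((1/l - 4/(-8)) - 20))² = (24 + √((1/(-2) - 4/(-8)) - 20))² = (24 + √((1*(-½) - 4*(-⅛)) - 20))² = (24 + √((-½ + ½) - 20))² = (24 + √(0 - 20))² = (24 + √(-20))² = (24 + 2*I*√5)²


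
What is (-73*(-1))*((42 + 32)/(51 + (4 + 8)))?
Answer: 5402/63 ≈ 85.746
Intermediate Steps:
(-73*(-1))*((42 + 32)/(51 + (4 + 8))) = 73*(74/(51 + 12)) = 73*(74/63) = 5402/63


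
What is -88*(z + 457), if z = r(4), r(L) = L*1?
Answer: -40568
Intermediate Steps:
r(L) = L
z = 4
-88*(z + 457) = -88*(4 + 457) = -88*461 = -40568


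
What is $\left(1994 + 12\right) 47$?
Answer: $94282$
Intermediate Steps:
$\left(1994 + 12\right) 47 = 2006 \cdot 47 = 94282$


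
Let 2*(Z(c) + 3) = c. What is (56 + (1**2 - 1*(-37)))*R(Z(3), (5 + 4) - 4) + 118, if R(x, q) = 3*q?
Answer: 1528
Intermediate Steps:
Z(c) = -3 + c/2
(56 + (1**2 - 1*(-37)))*R(Z(3), (5 + 4) - 4) + 118 = (56 + (1**2 - 1*(-37)))*(3*((5 + 4) - 4)) + 118 = (56 + (1 + 37))*(3*(9 - 4)) + 118 = (56 + 38)*(3*5) + 118 = 94*15 + 118 = 1410 + 118 = 1528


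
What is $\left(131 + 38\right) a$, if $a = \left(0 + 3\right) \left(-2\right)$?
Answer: $-1014$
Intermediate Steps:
$a = -6$ ($a = 3 \left(-2\right) = -6$)
$\left(131 + 38\right) a = \left(131 + 38\right) \left(-6\right) = 169 \left(-6\right) = -1014$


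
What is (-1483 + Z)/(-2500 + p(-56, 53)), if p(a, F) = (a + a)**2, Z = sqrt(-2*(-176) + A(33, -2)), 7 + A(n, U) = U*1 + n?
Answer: -1483/10044 + sqrt(94)/5022 ≈ -0.14572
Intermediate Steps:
A(n, U) = -7 + U + n (A(n, U) = -7 + (U*1 + n) = -7 + (U + n) = -7 + U + n)
Z = 2*sqrt(94) (Z = sqrt(-2*(-176) + (-7 - 2 + 33)) = sqrt(352 + 24) = sqrt(376) = 2*sqrt(94) ≈ 19.391)
p(a, F) = 4*a**2 (p(a, F) = (2*a)**2 = 4*a**2)
(-1483 + Z)/(-2500 + p(-56, 53)) = (-1483 + 2*sqrt(94))/(-2500 + 4*(-56)**2) = (-1483 + 2*sqrt(94))/(-2500 + 4*3136) = (-1483 + 2*sqrt(94))/(-2500 + 12544) = (-1483 + 2*sqrt(94))/10044 = (-1483 + 2*sqrt(94))*(1/10044) = -1483/10044 + sqrt(94)/5022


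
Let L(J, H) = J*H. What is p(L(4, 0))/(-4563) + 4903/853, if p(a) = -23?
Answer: 22392008/3892239 ≈ 5.7530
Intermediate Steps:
L(J, H) = H*J
p(L(4, 0))/(-4563) + 4903/853 = -23/(-4563) + 4903/853 = -23*(-1/4563) + 4903*(1/853) = 23/4563 + 4903/853 = 22392008/3892239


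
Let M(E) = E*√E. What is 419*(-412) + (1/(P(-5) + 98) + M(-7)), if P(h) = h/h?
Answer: -17090171/99 - 7*I*√7 ≈ -1.7263e+5 - 18.52*I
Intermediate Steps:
P(h) = 1
M(E) = E^(3/2)
419*(-412) + (1/(P(-5) + 98) + M(-7)) = 419*(-412) + (1/(1 + 98) + (-7)^(3/2)) = -172628 + (1/99 - 7*I*√7) = -17090171/99 - 7*I*√7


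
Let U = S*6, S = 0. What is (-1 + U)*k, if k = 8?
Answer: -8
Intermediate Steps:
U = 0 (U = 0*6 = 0)
(-1 + U)*k = (-1 + 0)*8 = -1*8 = -8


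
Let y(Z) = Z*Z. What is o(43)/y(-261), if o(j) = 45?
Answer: 5/7569 ≈ 0.00066059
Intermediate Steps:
y(Z) = Z²
o(43)/y(-261) = 45/((-261)²) = 45/68121 = 45*(1/68121) = 5/7569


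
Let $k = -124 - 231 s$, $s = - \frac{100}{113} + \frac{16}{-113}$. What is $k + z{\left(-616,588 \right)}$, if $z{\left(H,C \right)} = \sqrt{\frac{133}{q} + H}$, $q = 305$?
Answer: $\frac{12784}{113} + \frac{i \sqrt{57262835}}{305} \approx 113.13 + 24.811 i$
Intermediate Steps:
$z{\left(H,C \right)} = \sqrt{\frac{133}{305} + H}$
$s = - \frac{116}{113}$ ($s = \left(-100\right) \frac{1}{113} + 16 \left(- \frac{1}{113}\right) = - \frac{100}{113} - \frac{16}{113} = - \frac{116}{113} \approx -1.0265$)
$k = \frac{12784}{113}$ ($k = -124 - - \frac{26796}{113} = -124 + \frac{26796}{113} = \frac{12784}{113} \approx 113.13$)
$k + z{\left(-616,588 \right)} = \frac{12784}{113} + \frac{\sqrt{40565 + 93025 \left(-616\right)}}{305} = \frac{12784}{113} + \frac{\sqrt{40565 - 57303400}}{305} = \frac{12784}{113} + \frac{\sqrt{-57262835}}{305} = \frac{12784}{113} + \frac{i \sqrt{57262835}}{305}$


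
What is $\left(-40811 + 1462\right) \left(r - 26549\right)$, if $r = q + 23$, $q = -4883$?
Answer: $1235912741$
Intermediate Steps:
$r = -4860$ ($r = -4883 + 23 = -4860$)
$\left(-40811 + 1462\right) \left(r - 26549\right) = \left(-40811 + 1462\right) \left(-4860 - 26549\right) = \left(-39349\right) \left(-31409\right) = 1235912741$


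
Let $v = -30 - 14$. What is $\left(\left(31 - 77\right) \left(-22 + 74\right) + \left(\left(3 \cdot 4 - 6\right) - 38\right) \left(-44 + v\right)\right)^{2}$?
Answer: $179776$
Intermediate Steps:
$v = -44$ ($v = -30 - 14 = -44$)
$\left(\left(31 - 77\right) \left(-22 + 74\right) + \left(\left(3 \cdot 4 - 6\right) - 38\right) \left(-44 + v\right)\right)^{2} = \left(\left(31 - 77\right) \left(-22 + 74\right) + \left(\left(3 \cdot 4 - 6\right) - 38\right) \left(-44 - 44\right)\right)^{2} = \left(\left(-46\right) 52 + \left(\left(12 - 6\right) - 38\right) \left(-88\right)\right)^{2} = \left(-2392 + \left(\left(12 - 6\right) - 38\right) \left(-88\right)\right)^{2} = \left(-2392 + \left(6 - 38\right) \left(-88\right)\right)^{2} = \left(-2392 - -2816\right)^{2} = \left(-2392 + 2816\right)^{2} = 424^{2} = 179776$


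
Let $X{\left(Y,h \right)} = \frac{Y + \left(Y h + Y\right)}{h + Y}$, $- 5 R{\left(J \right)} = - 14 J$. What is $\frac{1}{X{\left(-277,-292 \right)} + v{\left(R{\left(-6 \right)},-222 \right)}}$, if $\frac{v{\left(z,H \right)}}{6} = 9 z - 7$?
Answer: $- \frac{2845}{3102124} \approx -0.00091711$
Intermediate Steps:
$R{\left(J \right)} = \frac{14 J}{5}$ ($R{\left(J \right)} = - \frac{\left(-14\right) J}{5} = \frac{14 J}{5}$)
$X{\left(Y,h \right)} = \frac{2 Y + Y h}{Y + h}$ ($X{\left(Y,h \right)} = \frac{Y + \left(Y + Y h\right)}{Y + h} = \frac{2 Y + Y h}{Y + h}$)
$v{\left(z,H \right)} = -42 + 54 z$ ($v{\left(z,H \right)} = 6 \left(9 z - 7\right) = 6 \left(-7 + 9 z\right) = -42 + 54 z$)
$\frac{1}{X{\left(-277,-292 \right)} + v{\left(R{\left(-6 \right)},-222 \right)}} = \frac{1}{- \frac{277 \left(2 - 292\right)}{-277 - 292} + \left(-42 + 54 \cdot \frac{14}{5} \left(-6\right)\right)} = \frac{1}{\left(-277\right) \frac{1}{-569} \left(-290\right) + \left(-42 + 54 \left(- \frac{84}{5}\right)\right)} = \frac{1}{\left(-277\right) \left(- \frac{1}{569}\right) \left(-290\right) - \frac{4746}{5}} = \frac{1}{- \frac{80330}{569} - \frac{4746}{5}} = \frac{1}{- \frac{3102124}{2845}} = - \frac{2845}{3102124}$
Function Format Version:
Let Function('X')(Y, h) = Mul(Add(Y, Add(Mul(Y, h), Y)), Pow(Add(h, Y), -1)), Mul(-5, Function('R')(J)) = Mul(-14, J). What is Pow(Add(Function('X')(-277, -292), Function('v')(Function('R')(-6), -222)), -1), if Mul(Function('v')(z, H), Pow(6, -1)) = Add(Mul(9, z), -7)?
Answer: Rational(-2845, 3102124) ≈ -0.00091711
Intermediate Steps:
Function('R')(J) = Mul(Rational(14, 5), J) (Function('R')(J) = Mul(Rational(-1, 5), Mul(-14, J)) = Mul(Rational(14, 5), J))
Function('X')(Y, h) = Mul(Pow(Add(Y, h), -1), Add(Mul(2, Y), Mul(Y, h))) (Function('X')(Y, h) = Mul(Add(Y, Add(Y, Mul(Y, h))), Pow(Add(Y, h), -1)) = Mul(Add(Mul(2, Y), Mul(Y, h)), Pow(Add(Y, h), -1)) = Mul(Pow(Add(Y, h), -1), Add(Mul(2, Y), Mul(Y, h))))
Function('v')(z, H) = Add(-42, Mul(54, z)) (Function('v')(z, H) = Mul(6, Add(Mul(9, z), -7)) = Mul(6, Add(-7, Mul(9, z))) = Add(-42, Mul(54, z)))
Pow(Add(Function('X')(-277, -292), Function('v')(Function('R')(-6), -222)), -1) = Pow(Add(Mul(-277, Pow(Add(-277, -292), -1), Add(2, -292)), Add(-42, Mul(54, Mul(Rational(14, 5), -6)))), -1) = Pow(Add(Mul(-277, Pow(-569, -1), -290), Add(-42, Mul(54, Rational(-84, 5)))), -1) = Pow(Add(Mul(-277, Rational(-1, 569), -290), Add(-42, Rational(-4536, 5))), -1) = Pow(Add(Rational(-80330, 569), Rational(-4746, 5)), -1) = Pow(Rational(-3102124, 2845), -1) = Rational(-2845, 3102124)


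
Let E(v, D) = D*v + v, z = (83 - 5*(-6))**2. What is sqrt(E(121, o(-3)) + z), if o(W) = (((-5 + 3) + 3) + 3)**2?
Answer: sqrt(14826) ≈ 121.76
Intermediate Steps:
z = 12769 (z = (83 + 30)**2 = 113**2 = 12769)
o(W) = 16 (o(W) = ((-2 + 3) + 3)**2 = (1 + 3)**2 = 4**2 = 16)
E(v, D) = v + D*v
sqrt(E(121, o(-3)) + z) = sqrt(121*(1 + 16) + 12769) = sqrt(121*17 + 12769) = sqrt(2057 + 12769) = sqrt(14826)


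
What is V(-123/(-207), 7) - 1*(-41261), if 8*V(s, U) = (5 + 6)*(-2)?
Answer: 165033/4 ≈ 41258.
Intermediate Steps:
V(s, U) = -11/4 (V(s, U) = ((5 + 6)*(-2))/8 = (11*(-2))/8 = (⅛)*(-22) = -11/4)
V(-123/(-207), 7) - 1*(-41261) = -11/4 - 1*(-41261) = -11/4 + 41261 = 165033/4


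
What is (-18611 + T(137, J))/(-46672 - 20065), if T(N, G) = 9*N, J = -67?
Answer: 17378/66737 ≈ 0.26040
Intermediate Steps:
(-18611 + T(137, J))/(-46672 - 20065) = (-18611 + 9*137)/(-46672 - 20065) = (-18611 + 1233)/(-66737) = -17378*(-1/66737) = 17378/66737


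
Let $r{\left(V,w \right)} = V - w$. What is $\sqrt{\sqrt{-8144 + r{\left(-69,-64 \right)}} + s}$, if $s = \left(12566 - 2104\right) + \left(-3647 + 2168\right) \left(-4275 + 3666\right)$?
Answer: $\sqrt{911173 + i \sqrt{8149}} \approx 954.55 + 0.047 i$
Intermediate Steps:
$s = 911173$ ($s = 10462 - -900711 = 10462 + 900711 = 911173$)
$\sqrt{\sqrt{-8144 + r{\left(-69,-64 \right)}} + s} = \sqrt{\sqrt{-8144 - 5} + 911173} = \sqrt{\sqrt{-8149} + 911173} = \sqrt{i \sqrt{8149} + 911173} = \sqrt{911173 + i \sqrt{8149}}$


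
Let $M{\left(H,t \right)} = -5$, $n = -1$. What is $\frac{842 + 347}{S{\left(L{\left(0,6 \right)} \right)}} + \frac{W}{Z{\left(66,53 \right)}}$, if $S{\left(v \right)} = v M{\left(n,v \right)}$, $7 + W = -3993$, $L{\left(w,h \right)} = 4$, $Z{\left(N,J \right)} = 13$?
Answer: $- \frac{95457}{260} \approx -367.14$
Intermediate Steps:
$W = -4000$ ($W = -7 - 3993 = -4000$)
$S{\left(v \right)} = - 5 v$ ($S{\left(v \right)} = v \left(-5\right) = - 5 v$)
$\frac{842 + 347}{S{\left(L{\left(0,6 \right)} \right)}} + \frac{W}{Z{\left(66,53 \right)}} = \frac{842 + 347}{\left(-5\right) 4} - \frac{4000}{13} = \frac{1189}{-20} - \frac{4000}{13} = 1189 \left(- \frac{1}{20}\right) - \frac{4000}{13} = - \frac{1189}{20} - \frac{4000}{13} = - \frac{95457}{260}$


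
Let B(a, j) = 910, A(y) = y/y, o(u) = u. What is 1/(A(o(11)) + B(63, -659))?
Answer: 1/911 ≈ 0.0010977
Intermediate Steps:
A(y) = 1
1/(A(o(11)) + B(63, -659)) = 1/(1 + 910) = 1/911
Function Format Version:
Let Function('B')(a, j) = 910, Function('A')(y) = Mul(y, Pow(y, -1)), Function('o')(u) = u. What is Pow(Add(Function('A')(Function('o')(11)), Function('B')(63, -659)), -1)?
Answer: Rational(1, 911) ≈ 0.0010977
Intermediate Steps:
Function('A')(y) = 1
Pow(Add(Function('A')(Function('o')(11)), Function('B')(63, -659)), -1) = Pow(Add(1, 910), -1) = Pow(911, -1) = Rational(1, 911)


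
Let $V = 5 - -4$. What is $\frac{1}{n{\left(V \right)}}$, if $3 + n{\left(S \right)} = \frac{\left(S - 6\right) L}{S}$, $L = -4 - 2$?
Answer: $- \frac{1}{5} \approx -0.2$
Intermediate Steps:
$L = -6$ ($L = -4 - 2 = -6$)
$V = 9$ ($V = 5 + 4 = 9$)
$n{\left(S \right)} = -3 + \frac{36 - 6 S}{S}$ ($n{\left(S \right)} = -3 + \frac{\left(S - 6\right) \left(-6\right)}{S} = -3 + \frac{\left(-6 + S\right) \left(-6\right)}{S} = -3 + \frac{36 - 6 S}{S}$)
$\frac{1}{n{\left(V \right)}} = \frac{1}{-9 + \frac{36}{9}} = \frac{1}{-9 + 36 \cdot \frac{1}{9}} = \frac{1}{-9 + 4} = \frac{1}{-5} = - \frac{1}{5}$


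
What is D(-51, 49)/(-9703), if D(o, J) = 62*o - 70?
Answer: 3232/9703 ≈ 0.33309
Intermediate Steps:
D(o, J) = -70 + 62*o
D(-51, 49)/(-9703) = (-70 + 62*(-51))/(-9703) = (-70 - 3162)*(-1/9703) = -3232*(-1/9703) = 3232/9703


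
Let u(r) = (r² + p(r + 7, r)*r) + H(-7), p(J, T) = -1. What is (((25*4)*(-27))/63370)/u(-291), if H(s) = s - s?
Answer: -45/89744594 ≈ -5.0142e-7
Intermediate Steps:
H(s) = 0
u(r) = r² - r (u(r) = (r² - r) + 0 = r² - r)
(((25*4)*(-27))/63370)/u(-291) = (((25*4)*(-27))/63370)/((-291*(-1 - 291))) = ((100*(-27))*(1/63370))/((-291*(-292))) = -2700*1/63370/84972 = -270/6337*1/84972 = -45/89744594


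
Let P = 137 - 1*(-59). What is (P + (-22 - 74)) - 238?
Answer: -138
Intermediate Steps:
P = 196 (P = 137 + 59 = 196)
(P + (-22 - 74)) - 238 = (196 + (-22 - 74)) - 238 = (196 - 96) - 238 = 100 - 238 = -138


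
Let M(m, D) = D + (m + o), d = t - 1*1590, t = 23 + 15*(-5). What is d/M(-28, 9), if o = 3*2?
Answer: 1642/13 ≈ 126.31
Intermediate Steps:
t = -52 (t = 23 - 75 = -52)
o = 6
d = -1642 (d = -52 - 1*1590 = -52 - 1590 = -1642)
M(m, D) = 6 + D + m (M(m, D) = D + (m + 6) = D + (6 + m) = 6 + D + m)
d/M(-28, 9) = -1642/(6 + 9 - 28) = -1642/(-13) = -1642*(-1/13) = 1642/13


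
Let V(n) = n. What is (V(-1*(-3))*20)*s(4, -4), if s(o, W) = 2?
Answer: 120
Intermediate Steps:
(V(-1*(-3))*20)*s(4, -4) = (-1*(-3)*20)*2 = (3*20)*2 = 60*2 = 120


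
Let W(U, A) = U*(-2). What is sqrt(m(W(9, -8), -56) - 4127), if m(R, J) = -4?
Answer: 9*I*sqrt(51) ≈ 64.273*I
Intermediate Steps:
W(U, A) = -2*U
sqrt(m(W(9, -8), -56) - 4127) = sqrt(-4 - 4127) = sqrt(-4131) = 9*I*sqrt(51)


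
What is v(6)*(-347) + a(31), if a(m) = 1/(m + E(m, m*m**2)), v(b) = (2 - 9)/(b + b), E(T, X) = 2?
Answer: 26723/132 ≈ 202.45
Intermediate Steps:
v(b) = -7/(2*b) (v(b) = -7*1/(2*b) = -7/(2*b))
a(m) = 1/(2 + m) (a(m) = 1/(m + 2) = 1/(2 + m))
v(6)*(-347) + a(31) = -7/2/6*(-347) + 1/(2 + 31) = -7/2*1/6*(-347) + 1/33 = -7/12*(-347) + 1/33 = 2429/12 + 1/33 = 26723/132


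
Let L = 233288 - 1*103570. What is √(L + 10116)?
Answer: √139834 ≈ 373.94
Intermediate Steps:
L = 129718 (L = 233288 - 103570 = 129718)
√(L + 10116) = √(129718 + 10116) = √139834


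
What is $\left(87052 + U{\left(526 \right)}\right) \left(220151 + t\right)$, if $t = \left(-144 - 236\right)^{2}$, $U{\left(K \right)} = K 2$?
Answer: $32118401304$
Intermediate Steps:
$U{\left(K \right)} = 2 K$
$t = 144400$ ($t = \left(-380\right)^{2} = 144400$)
$\left(87052 + U{\left(526 \right)}\right) \left(220151 + t\right) = \left(87052 + 2 \cdot 526\right) \left(220151 + 144400\right) = \left(87052 + 1052\right) 364551 = 88104 \cdot 364551 = 32118401304$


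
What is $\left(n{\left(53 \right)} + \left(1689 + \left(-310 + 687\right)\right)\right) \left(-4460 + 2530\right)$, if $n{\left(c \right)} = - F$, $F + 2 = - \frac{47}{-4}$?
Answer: $- \frac{7937125}{2} \approx -3.9686 \cdot 10^{6}$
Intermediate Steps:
$F = \frac{39}{4}$ ($F = -2 - \frac{47}{-4} = -2 - - \frac{47}{4} = -2 + \frac{47}{4} = \frac{39}{4} \approx 9.75$)
$n{\left(c \right)} = - \frac{39}{4}$ ($n{\left(c \right)} = \left(-1\right) \frac{39}{4} = - \frac{39}{4}$)
$\left(n{\left(53 \right)} + \left(1689 + \left(-310 + 687\right)\right)\right) \left(-4460 + 2530\right) = \left(- \frac{39}{4} + \left(1689 + \left(-310 + 687\right)\right)\right) \left(-4460 + 2530\right) = \left(- \frac{39}{4} + \left(1689 + 377\right)\right) \left(-1930\right) = \left(- \frac{39}{4} + 2066\right) \left(-1930\right) = \frac{8225}{4} \left(-1930\right) = - \frac{7937125}{2}$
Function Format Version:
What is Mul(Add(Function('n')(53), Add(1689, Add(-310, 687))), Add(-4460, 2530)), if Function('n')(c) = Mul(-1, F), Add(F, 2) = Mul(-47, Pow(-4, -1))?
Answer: Rational(-7937125, 2) ≈ -3.9686e+6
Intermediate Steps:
F = Rational(39, 4) (F = Add(-2, Mul(-47, Pow(-4, -1))) = Add(-2, Mul(-47, Rational(-1, 4))) = Add(-2, Rational(47, 4)) = Rational(39, 4) ≈ 9.7500)
Function('n')(c) = Rational(-39, 4) (Function('n')(c) = Mul(-1, Rational(39, 4)) = Rational(-39, 4))
Mul(Add(Function('n')(53), Add(1689, Add(-310, 687))), Add(-4460, 2530)) = Mul(Add(Rational(-39, 4), Add(1689, Add(-310, 687))), Add(-4460, 2530)) = Mul(Add(Rational(-39, 4), Add(1689, 377)), -1930) = Mul(Add(Rational(-39, 4), 2066), -1930) = Mul(Rational(8225, 4), -1930) = Rational(-7937125, 2)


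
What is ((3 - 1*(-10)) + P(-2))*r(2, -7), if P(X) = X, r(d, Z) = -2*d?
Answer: -44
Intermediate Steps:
((3 - 1*(-10)) + P(-2))*r(2, -7) = ((3 - 1*(-10)) - 2)*(-2*2) = ((3 + 10) - 2)*(-4) = (13 - 2)*(-4) = 11*(-4) = -44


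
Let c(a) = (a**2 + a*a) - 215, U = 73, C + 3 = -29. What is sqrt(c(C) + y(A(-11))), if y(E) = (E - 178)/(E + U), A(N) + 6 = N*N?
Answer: sqrt(16193427)/94 ≈ 42.810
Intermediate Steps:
C = -32 (C = -3 - 29 = -32)
A(N) = -6 + N**2 (A(N) = -6 + N*N = -6 + N**2)
c(a) = -215 + 2*a**2 (c(a) = (a**2 + a**2) - 215 = 2*a**2 - 215 = -215 + 2*a**2)
y(E) = (-178 + E)/(73 + E) (y(E) = (E - 178)/(E + 73) = (-178 + E)/(73 + E))
sqrt(c(C) + y(A(-11))) = sqrt((-215 + 2*(-32)**2) + (-178 + (-6 + (-11)**2))/(73 + (-6 + (-11)**2))) = sqrt((-215 + 2*1024) + (-178 + (-6 + 121))/(73 + (-6 + 121))) = sqrt((-215 + 2048) + (-178 + 115)/(73 + 115)) = sqrt(1833 - 63/188) = sqrt(344541/188) = sqrt(16193427)/94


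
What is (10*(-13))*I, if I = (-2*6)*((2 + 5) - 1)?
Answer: 9360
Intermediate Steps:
I = -72 (I = -12*(7 - 1) = -12*6 = -72)
(10*(-13))*I = (10*(-13))*(-72) = -130*(-72) = 9360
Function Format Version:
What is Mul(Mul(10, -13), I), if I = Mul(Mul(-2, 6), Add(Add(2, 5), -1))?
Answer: 9360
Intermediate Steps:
I = -72 (I = Mul(-12, Add(7, -1)) = Mul(-12, 6) = -72)
Mul(Mul(10, -13), I) = Mul(Mul(10, -13), -72) = Mul(-130, -72) = 9360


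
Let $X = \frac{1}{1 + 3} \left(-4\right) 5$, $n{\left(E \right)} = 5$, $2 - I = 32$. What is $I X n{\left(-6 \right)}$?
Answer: $750$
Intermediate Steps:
$I = -30$ ($I = 2 - 32 = -30$)
$X = -5$ ($X = \frac{1}{4} \left(-4\right) 5 = \left(-1\right) 5 = -5$)
$I X n{\left(-6 \right)} = \left(-30\right) \left(-5\right) 5 = 150 \cdot 5 = 750$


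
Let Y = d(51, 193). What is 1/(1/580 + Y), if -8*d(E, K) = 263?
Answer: -1160/38133 ≈ -0.030420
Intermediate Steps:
d(E, K) = -263/8 (d(E, K) = -⅛*263 = -263/8)
Y = -263/8 ≈ -32.875
1/(1/580 + Y) = 1/(1/580 - 263/8) = 1/(-38133/1160) = -1160/38133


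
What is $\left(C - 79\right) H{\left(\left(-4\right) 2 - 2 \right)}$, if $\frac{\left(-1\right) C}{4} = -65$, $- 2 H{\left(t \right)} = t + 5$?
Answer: $\frac{905}{2} \approx 452.5$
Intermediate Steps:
$H{\left(t \right)} = - \frac{5}{2} - \frac{t}{2}$ ($H{\left(t \right)} = - \frac{t + 5}{2} = - \frac{5 + t}{2} = - \frac{5}{2} - \frac{t}{2}$)
$C = 260$ ($C = \left(-4\right) \left(-65\right) = 260$)
$\left(C - 79\right) H{\left(\left(-4\right) 2 - 2 \right)} = \left(260 - 79\right) \left(- \frac{5}{2} - \frac{\left(-4\right) 2 - 2}{2}\right) = 181 \left(- \frac{5}{2} - \frac{-8 - 2}{2}\right) = 181 \left(- \frac{5}{2} - -5\right) = 181 \left(- \frac{5}{2} + 5\right) = 181 \cdot \frac{5}{2} = \frac{905}{2}$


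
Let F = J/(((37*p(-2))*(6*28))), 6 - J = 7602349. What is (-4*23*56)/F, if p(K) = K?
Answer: -9149952/1086049 ≈ -8.4250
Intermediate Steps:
J = -7602343 (J = 6 - 1*7602349 = 6 - 7602349 = -7602343)
F = 1086049/1776 (F = -7602343/((37*(-2))*(6*28)) = -7602343/((-74*168)) = -7602343/(-12432) = -7602343*(-1/12432) = 1086049/1776 ≈ 611.51)
(-4*23*56)/F = (-4*23*56)/(1086049/1776) = -92*56*(1776/1086049) = -5152*1776/1086049 = -9149952/1086049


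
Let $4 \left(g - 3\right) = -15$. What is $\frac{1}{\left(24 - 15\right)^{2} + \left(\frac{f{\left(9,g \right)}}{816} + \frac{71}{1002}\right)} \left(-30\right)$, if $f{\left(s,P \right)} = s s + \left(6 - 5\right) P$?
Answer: $- \frac{16352640}{44244359} \approx -0.3696$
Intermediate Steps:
$g = - \frac{3}{4}$ ($g = 3 + \frac{1}{4} \left(-15\right) = 3 - \frac{15}{4} = - \frac{3}{4} \approx -0.75$)
$f{\left(s,P \right)} = P + s^{2}$ ($f{\left(s,P \right)} = s^{2} + 1 P = s^{2} + P = P + s^{2}$)
$\frac{1}{\left(24 - 15\right)^{2} + \left(\frac{f{\left(9,g \right)}}{816} + \frac{71}{1002}\right)} \left(-30\right) = \frac{1}{\left(24 - 15\right)^{2} + \left(\frac{- \frac{3}{4} + 9^{2}}{816} + \frac{71}{1002}\right)} \left(-30\right) = \frac{1}{9^{2} + \left(\left(- \frac{3}{4} + 81\right) \frac{1}{816} + 71 \cdot \frac{1}{1002}\right)} \left(-30\right) = \frac{1}{81 + \left(\frac{321}{4} \cdot \frac{1}{816} + \frac{71}{1002}\right)} \left(-30\right) = \frac{1}{81 + \left(\frac{107}{1088} + \frac{71}{1002}\right)} \left(-30\right) = \frac{1}{81 + \frac{92231}{545088}} \left(-30\right) = \frac{1}{\frac{44244359}{545088}} \left(-30\right) = \frac{545088}{44244359} \left(-30\right) = - \frac{16352640}{44244359}$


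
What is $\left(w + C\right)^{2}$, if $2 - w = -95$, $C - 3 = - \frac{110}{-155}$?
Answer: $\frac{9746884}{961} \approx 10142.0$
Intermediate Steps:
$C = \frac{115}{31}$ ($C = 3 - \frac{110}{-155} = 3 - - \frac{22}{31} = 3 + \frac{22}{31} = \frac{115}{31} \approx 3.7097$)
$w = 97$ ($w = 2 - -95 = 2 + 95 = 97$)
$\left(w + C\right)^{2} = \left(97 + \frac{115}{31}\right)^{2} = \left(\frac{3122}{31}\right)^{2} = \frac{9746884}{961}$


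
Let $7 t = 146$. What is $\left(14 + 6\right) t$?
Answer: $\frac{2920}{7} \approx 417.14$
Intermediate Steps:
$t = \frac{146}{7}$ ($t = \frac{1}{7} \cdot 146 = \frac{146}{7} \approx 20.857$)
$\left(14 + 6\right) t = \left(14 + 6\right) \frac{146}{7} = 20 \cdot \frac{146}{7} = \frac{2920}{7}$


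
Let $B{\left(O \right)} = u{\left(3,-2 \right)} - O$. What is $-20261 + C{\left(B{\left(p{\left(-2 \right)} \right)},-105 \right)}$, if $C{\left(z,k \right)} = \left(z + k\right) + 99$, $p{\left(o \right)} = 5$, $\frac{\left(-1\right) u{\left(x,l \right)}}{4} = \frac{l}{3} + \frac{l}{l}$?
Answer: $- \frac{60820}{3} \approx -20273.0$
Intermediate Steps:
$u{\left(x,l \right)} = -4 - \frac{4 l}{3}$ ($u{\left(x,l \right)} = - 4 \left(\frac{l}{3} + \frac{l}{l}\right) = - 4 \left(l \frac{1}{3} + 1\right) = - 4 \left(\frac{l}{3} + 1\right) = - 4 \left(1 + \frac{l}{3}\right) = -4 - \frac{4 l}{3}$)
$B{\left(O \right)} = - \frac{4}{3} - O$ ($B{\left(O \right)} = \left(-4 - - \frac{8}{3}\right) - O = \left(-4 + \frac{8}{3}\right) - O = - \frac{4}{3} - O$)
$C{\left(z,k \right)} = 99 + k + z$ ($C{\left(z,k \right)} = \left(k + z\right) + 99 = 99 + k + z$)
$-20261 + C{\left(B{\left(p{\left(-2 \right)} \right)},-105 \right)} = -20261 - \frac{37}{3} = - \frac{60820}{3}$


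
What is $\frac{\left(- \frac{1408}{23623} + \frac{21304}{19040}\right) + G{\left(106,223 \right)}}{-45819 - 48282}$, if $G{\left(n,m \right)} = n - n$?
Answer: $- \frac{59557009}{5290616056740} \approx -1.1257 \cdot 10^{-5}$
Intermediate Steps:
$G{\left(n,m \right)} = 0$
$\frac{\left(- \frac{1408}{23623} + \frac{21304}{19040}\right) + G{\left(106,223 \right)}}{-45819 - 48282} = \frac{\left(- \frac{1408}{23623} + \frac{21304}{19040}\right) + 0}{-45819 - 48282} = \frac{\left(\left(-1408\right) \frac{1}{23623} + 21304 \cdot \frac{1}{19040}\right) + 0}{-94101} = \left(\left(- \frac{1408}{23623} + \frac{2663}{2380}\right) + 0\right) \left(- \frac{1}{94101}\right) = \left(\frac{59557009}{56222740} + 0\right) \left(- \frac{1}{94101}\right) = \frac{59557009}{56222740} \left(- \frac{1}{94101}\right) = - \frac{59557009}{5290616056740}$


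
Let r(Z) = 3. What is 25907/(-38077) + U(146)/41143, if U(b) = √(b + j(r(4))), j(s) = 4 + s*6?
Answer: -25907/38077 + 2*√42/41143 ≈ -0.68007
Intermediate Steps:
j(s) = 4 + 6*s
U(b) = √(22 + b) (U(b) = √(b + (4 + 6*3)) = √(b + (4 + 18)) = √(b + 22) = √(22 + b))
25907/(-38077) + U(146)/41143 = 25907/(-38077) + √(22 + 146)/41143 = 25907*(-1/38077) + √168*(1/41143) = -25907/38077 + (2*√42)*(1/41143) = -25907/38077 + 2*√42/41143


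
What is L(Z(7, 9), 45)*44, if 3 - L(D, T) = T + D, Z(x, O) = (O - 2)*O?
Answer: -4620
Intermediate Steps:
Z(x, O) = O*(-2 + O) (Z(x, O) = (-2 + O)*O = O*(-2 + O))
L(D, T) = 3 - D - T (L(D, T) = 3 - (T + D) = 3 - (D + T) = 3 + (-D - T) = 3 - D - T)
L(Z(7, 9), 45)*44 = (3 - 9*(-2 + 9) - 1*45)*44 = (3 - 9*7 - 45)*44 = (3 - 1*63 - 45)*44 = (3 - 63 - 45)*44 = -105*44 = -4620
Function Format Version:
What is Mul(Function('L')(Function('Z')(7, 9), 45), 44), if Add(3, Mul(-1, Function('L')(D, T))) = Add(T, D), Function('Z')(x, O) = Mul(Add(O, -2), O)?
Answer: -4620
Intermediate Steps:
Function('Z')(x, O) = Mul(O, Add(-2, O)) (Function('Z')(x, O) = Mul(Add(-2, O), O) = Mul(O, Add(-2, O)))
Function('L')(D, T) = Add(3, Mul(-1, D), Mul(-1, T)) (Function('L')(D, T) = Add(3, Mul(-1, Add(T, D))) = Add(3, Mul(-1, Add(D, T))) = Add(3, Add(Mul(-1, D), Mul(-1, T))) = Add(3, Mul(-1, D), Mul(-1, T)))
Mul(Function('L')(Function('Z')(7, 9), 45), 44) = Mul(Add(3, Mul(-1, Mul(9, Add(-2, 9))), Mul(-1, 45)), 44) = Mul(Add(3, Mul(-1, Mul(9, 7)), -45), 44) = Mul(Add(3, Mul(-1, 63), -45), 44) = Mul(Add(3, -63, -45), 44) = Mul(-105, 44) = -4620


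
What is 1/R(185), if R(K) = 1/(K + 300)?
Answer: 485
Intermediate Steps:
R(K) = 1/(300 + K)
1/R(185) = 1/(1/(300 + 185)) = 1/(1/485) = 485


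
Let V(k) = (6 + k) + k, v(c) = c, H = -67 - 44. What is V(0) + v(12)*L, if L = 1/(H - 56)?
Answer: 990/167 ≈ 5.9281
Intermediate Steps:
H = -111
V(k) = 6 + 2*k
L = -1/167 (L = 1/(-111 - 56) = 1/(-167) = -1/167 ≈ -0.0059880)
V(0) + v(12)*L = (6 + 2*0) + 12*(-1/167) = (6 + 0) - 12/167 = 6 - 12/167 = 990/167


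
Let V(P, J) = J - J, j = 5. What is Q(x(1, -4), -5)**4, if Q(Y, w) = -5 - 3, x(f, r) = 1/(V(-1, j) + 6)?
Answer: 4096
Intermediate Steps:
V(P, J) = 0
x(f, r) = 1/6 (x(f, r) = 1/(0 + 6) = 1/6)
Q(Y, w) = -8
Q(x(1, -4), -5)**4 = (-8)**4 = 4096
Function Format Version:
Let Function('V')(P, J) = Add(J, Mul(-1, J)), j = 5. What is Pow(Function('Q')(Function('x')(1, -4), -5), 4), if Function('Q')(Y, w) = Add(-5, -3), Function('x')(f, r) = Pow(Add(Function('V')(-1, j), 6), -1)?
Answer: 4096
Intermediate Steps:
Function('V')(P, J) = 0
Function('x')(f, r) = Rational(1, 6) (Function('x')(f, r) = Pow(Add(0, 6), -1) = Pow(6, -1) = Rational(1, 6))
Function('Q')(Y, w) = -8
Pow(Function('Q')(Function('x')(1, -4), -5), 4) = Pow(-8, 4) = 4096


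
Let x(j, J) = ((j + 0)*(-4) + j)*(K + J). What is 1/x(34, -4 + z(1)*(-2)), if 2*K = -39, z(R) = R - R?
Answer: 1/2397 ≈ 0.00041719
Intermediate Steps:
z(R) = 0
K = -39/2 (K = (1/2)*(-39) = -39/2 ≈ -19.500)
x(j, J) = -3*j*(-39/2 + J) (x(j, J) = ((j + 0)*(-4) + j)*(-39/2 + J) = (j*(-4) + j)*(-39/2 + J) = (-4*j + j)*(-39/2 + J) = (-3*j)*(-39/2 + J) = -3*j*(-39/2 + J))
1/x(34, -4 + z(1)*(-2)) = 1/((3/2)*34*(39 - 2*(-4 + 0*(-2)))) = 1/((3/2)*34*(39 - 2*(-4 + 0))) = 1/((3/2)*34*(39 - 2*(-4))) = 1/((3/2)*34*(39 + 8)) = 1/((3/2)*34*47) = 1/2397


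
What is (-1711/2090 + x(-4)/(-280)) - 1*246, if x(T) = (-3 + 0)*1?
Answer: -14443201/58520 ≈ -246.81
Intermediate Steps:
x(T) = -3 (x(T) = -3*1 = -3)
(-1711/2090 + x(-4)/(-280)) - 1*246 = (-1711/2090 - 3/(-280)) - 1*246 = (-1711*1/2090 - 3*(-1/280)) - 246 = (-1711/2090 + 3/280) - 246 = -47281/58520 - 246 = -14443201/58520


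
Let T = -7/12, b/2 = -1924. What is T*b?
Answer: 6734/3 ≈ 2244.7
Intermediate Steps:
b = -3848 (b = 2*(-1924) = -3848)
T = -7/12 (T = -7*1/12 = -7/12 ≈ -0.58333)
T*b = -7/12*(-3848) = 6734/3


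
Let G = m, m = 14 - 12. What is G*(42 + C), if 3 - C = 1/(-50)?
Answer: 2251/25 ≈ 90.040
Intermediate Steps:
m = 2
G = 2
C = 151/50 (C = 3 - 1/(-50) = 3 - 1*(-1/50) = 3 + 1/50 = 151/50 ≈ 3.0200)
G*(42 + C) = 2*(42 + 151/50) = 2*(2251/50) = 2251/25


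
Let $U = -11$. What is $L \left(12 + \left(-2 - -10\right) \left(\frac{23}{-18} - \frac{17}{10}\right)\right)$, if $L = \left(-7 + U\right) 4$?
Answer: $\frac{4256}{5} \approx 851.2$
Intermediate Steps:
$L = -72$ ($L = \left(-7 - 11\right) 4 = \left(-18\right) 4 = -72$)
$L \left(12 + \left(-2 - -10\right) \left(\frac{23}{-18} - \frac{17}{10}\right)\right) = - 72 \left(12 + \left(-2 - -10\right) \left(\frac{23}{-18} - \frac{17}{10}\right)\right) = - 72 \left(12 + \left(-2 + 10\right) \left(23 \left(- \frac{1}{18}\right) - \frac{17}{10}\right)\right) = - 72 \left(12 + 8 \left(- \frac{23}{18} - \frac{17}{10}\right)\right) = - 72 \left(12 + 8 \left(- \frac{134}{45}\right)\right) = - 72 \left(12 - \frac{1072}{45}\right) = \left(-72\right) \left(- \frac{532}{45}\right) = \frac{4256}{5}$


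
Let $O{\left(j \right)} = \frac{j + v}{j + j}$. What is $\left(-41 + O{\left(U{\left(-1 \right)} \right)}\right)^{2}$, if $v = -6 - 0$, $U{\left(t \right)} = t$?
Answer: $\frac{5625}{4} \approx 1406.3$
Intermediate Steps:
$v = -6$ ($v = -6 + 0 = -6$)
$O{\left(j \right)} = \frac{-6 + j}{2 j}$ ($O{\left(j \right)} = \frac{j - 6}{j + j} = \frac{-6 + j}{2 j}$)
$\left(-41 + O{\left(U{\left(-1 \right)} \right)}\right)^{2} = \left(-41 + \frac{-6 - 1}{2 \left(-1\right)}\right)^{2} = \left(-41 + \frac{1}{2} \left(-1\right) \left(-7\right)\right)^{2} = \left(-41 + \frac{7}{2}\right)^{2} = \left(- \frac{75}{2}\right)^{2} = \frac{5625}{4}$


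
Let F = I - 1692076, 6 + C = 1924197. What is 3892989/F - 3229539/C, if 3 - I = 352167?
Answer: -4697602400753/1311169403280 ≈ -3.5828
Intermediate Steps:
C = 1924191 (C = -6 + 1924197 = 1924191)
I = -352164 (I = 3 - 1*352167 = 3 - 352167 = -352164)
F = -2044240 (F = -352164 - 1692076 = -2044240)
3892989/F - 3229539/C = 3892989/(-2044240) - 3229539/1924191 = 3892989*(-1/2044240) - 3229539*1/1924191 = -3892989/2044240 - 1076513/641397 = -4697602400753/1311169403280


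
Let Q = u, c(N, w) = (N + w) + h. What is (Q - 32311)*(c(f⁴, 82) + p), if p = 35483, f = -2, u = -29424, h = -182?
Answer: -2185357265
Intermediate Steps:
c(N, w) = -182 + N + w (c(N, w) = (N + w) - 182 = -182 + N + w)
Q = -29424
(Q - 32311)*(c(f⁴, 82) + p) = (-29424 - 32311)*((-182 + (-2)⁴ + 82) + 35483) = -61735*((-182 + 16 + 82) + 35483) = -61735*(-84 + 35483) = -61735*35399 = -2185357265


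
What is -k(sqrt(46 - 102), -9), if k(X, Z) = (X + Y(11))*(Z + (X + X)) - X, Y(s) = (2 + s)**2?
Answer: 1633 - 656*I*sqrt(14) ≈ 1633.0 - 2454.5*I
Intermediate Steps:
k(X, Z) = -X + (169 + X)*(Z + 2*X) (k(X, Z) = (X + (2 + 11)**2)*(Z + (X + X)) - X = (X + 13**2)*(Z + 2*X) - X = (X + 169)*(Z + 2*X) - X = (169 + X)*(Z + 2*X) - X = -X + (169 + X)*(Z + 2*X))
-k(sqrt(46 - 102), -9) = -(2*(sqrt(46 - 102))**2 + 169*(-9) + 337*sqrt(46 - 102) + sqrt(46 - 102)*(-9)) = -(2*(sqrt(-56))**2 - 1521 + 337*sqrt(-56) + sqrt(-56)*(-9)) = -(2*(2*I*sqrt(14))**2 - 1521 + 337*(2*I*sqrt(14)) + (2*I*sqrt(14))*(-9)) = -(2*(-56) - 1521 + 674*I*sqrt(14) - 18*I*sqrt(14)) = -(-112 - 1521 + 674*I*sqrt(14) - 18*I*sqrt(14)) = -(-1633 + 656*I*sqrt(14)) = 1633 - 656*I*sqrt(14)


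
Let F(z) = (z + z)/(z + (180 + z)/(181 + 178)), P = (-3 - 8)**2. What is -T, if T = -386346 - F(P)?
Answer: 8449430459/21870 ≈ 3.8635e+5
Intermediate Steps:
P = 121 (P = (-11)**2 = 121)
F(z) = 2*z/(180/359 + 360*z/359) (F(z) = (2*z)/(z + (180 + z)/359) = (2*z)/(z + (180 + z)*(1/359)) = (2*z)/(z + (180/359 + z/359)) = (2*z)/(180/359 + 360*z/359) = 2*z/(180/359 + 360*z/359))
T = -8449430459/21870 (T = -386346 - 359*121/(90*(1 + 2*121)) = -386346 - 359*121/(90*(1 + 242)) = -386346 - 359*121/(90*243) = -386346 - 1*43439/21870 = -386346 - 43439/21870 = -8449430459/21870 ≈ -3.8635e+5)
-T = -1*(-8449430459/21870) = 8449430459/21870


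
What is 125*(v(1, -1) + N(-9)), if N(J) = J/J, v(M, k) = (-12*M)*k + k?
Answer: 1500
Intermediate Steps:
v(M, k) = k - 12*M*k (v(M, k) = -12*M*k + k = k - 12*M*k)
N(J) = 1
125*(v(1, -1) + N(-9)) = 125*(-(1 - 12*1) + 1) = 125*(-(1 - 12) + 1) = 125*(-1*(-11) + 1) = 125*(11 + 1) = 125*12 = 1500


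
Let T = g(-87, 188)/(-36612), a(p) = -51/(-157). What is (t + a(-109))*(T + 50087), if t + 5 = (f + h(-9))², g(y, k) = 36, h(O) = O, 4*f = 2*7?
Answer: 409061447579/319338 ≈ 1.2810e+6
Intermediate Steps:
f = 7/2 (f = (2*7)/4 = (¼)*14 = 7/2 ≈ 3.5000)
a(p) = 51/157 (a(p) = -51*(-1/157) = 51/157)
t = 101/4 (t = -5 + (7/2 - 9)² = -5 + (-11/2)² = -5 + 121/4 = 101/4 ≈ 25.250)
T = -1/1017 (T = 36/(-36612) = 36*(-1/36612) = -1/1017 ≈ -0.00098328)
(t + a(-109))*(T + 50087) = (101/4 + 51/157)*(-1/1017 + 50087) = (16061/628)*(50938478/1017) = 409061447579/319338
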